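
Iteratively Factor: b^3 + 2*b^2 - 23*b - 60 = (b + 3)*(b^2 - b - 20) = (b + 3)*(b + 4)*(b - 5)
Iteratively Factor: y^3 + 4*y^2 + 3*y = (y + 3)*(y^2 + y) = (y + 1)*(y + 3)*(y)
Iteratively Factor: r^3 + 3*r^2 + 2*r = (r)*(r^2 + 3*r + 2) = r*(r + 2)*(r + 1)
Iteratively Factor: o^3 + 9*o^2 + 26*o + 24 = (o + 3)*(o^2 + 6*o + 8) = (o + 3)*(o + 4)*(o + 2)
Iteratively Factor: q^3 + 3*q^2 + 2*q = (q + 1)*(q^2 + 2*q) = (q + 1)*(q + 2)*(q)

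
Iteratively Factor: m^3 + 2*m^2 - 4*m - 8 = (m + 2)*(m^2 - 4) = (m + 2)^2*(m - 2)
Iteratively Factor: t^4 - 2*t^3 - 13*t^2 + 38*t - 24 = (t - 3)*(t^3 + t^2 - 10*t + 8) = (t - 3)*(t - 2)*(t^2 + 3*t - 4) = (t - 3)*(t - 2)*(t + 4)*(t - 1)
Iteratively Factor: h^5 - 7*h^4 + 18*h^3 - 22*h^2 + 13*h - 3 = (h - 3)*(h^4 - 4*h^3 + 6*h^2 - 4*h + 1) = (h - 3)*(h - 1)*(h^3 - 3*h^2 + 3*h - 1) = (h - 3)*(h - 1)^2*(h^2 - 2*h + 1) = (h - 3)*(h - 1)^3*(h - 1)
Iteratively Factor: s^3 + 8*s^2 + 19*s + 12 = (s + 1)*(s^2 + 7*s + 12) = (s + 1)*(s + 3)*(s + 4)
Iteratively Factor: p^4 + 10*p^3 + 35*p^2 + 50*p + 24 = (p + 4)*(p^3 + 6*p^2 + 11*p + 6) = (p + 1)*(p + 4)*(p^2 + 5*p + 6) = (p + 1)*(p + 3)*(p + 4)*(p + 2)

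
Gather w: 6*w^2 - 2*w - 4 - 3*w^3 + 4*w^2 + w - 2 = -3*w^3 + 10*w^2 - w - 6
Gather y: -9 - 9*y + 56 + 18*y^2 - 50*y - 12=18*y^2 - 59*y + 35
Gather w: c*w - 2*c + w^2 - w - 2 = -2*c + w^2 + w*(c - 1) - 2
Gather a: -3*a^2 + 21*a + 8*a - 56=-3*a^2 + 29*a - 56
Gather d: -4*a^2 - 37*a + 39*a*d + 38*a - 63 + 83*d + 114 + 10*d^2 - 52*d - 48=-4*a^2 + a + 10*d^2 + d*(39*a + 31) + 3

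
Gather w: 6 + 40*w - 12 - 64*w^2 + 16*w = -64*w^2 + 56*w - 6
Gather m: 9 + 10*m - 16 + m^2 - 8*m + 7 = m^2 + 2*m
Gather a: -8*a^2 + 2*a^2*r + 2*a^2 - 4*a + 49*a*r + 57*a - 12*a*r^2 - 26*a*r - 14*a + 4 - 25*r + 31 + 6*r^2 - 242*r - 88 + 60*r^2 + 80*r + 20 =a^2*(2*r - 6) + a*(-12*r^2 + 23*r + 39) + 66*r^2 - 187*r - 33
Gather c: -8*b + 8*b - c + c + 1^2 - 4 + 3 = 0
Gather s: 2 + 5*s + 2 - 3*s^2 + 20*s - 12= -3*s^2 + 25*s - 8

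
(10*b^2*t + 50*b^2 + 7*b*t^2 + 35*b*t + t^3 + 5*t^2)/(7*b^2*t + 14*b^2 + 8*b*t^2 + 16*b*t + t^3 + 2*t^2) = (10*b^2*t + 50*b^2 + 7*b*t^2 + 35*b*t + t^3 + 5*t^2)/(7*b^2*t + 14*b^2 + 8*b*t^2 + 16*b*t + t^3 + 2*t^2)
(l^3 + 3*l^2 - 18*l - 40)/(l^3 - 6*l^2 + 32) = (l + 5)/(l - 4)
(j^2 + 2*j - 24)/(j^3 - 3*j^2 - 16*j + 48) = (j + 6)/(j^2 + j - 12)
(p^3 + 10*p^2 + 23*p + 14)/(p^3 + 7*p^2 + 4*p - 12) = (p^2 + 8*p + 7)/(p^2 + 5*p - 6)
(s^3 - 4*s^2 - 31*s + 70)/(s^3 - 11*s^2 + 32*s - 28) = (s + 5)/(s - 2)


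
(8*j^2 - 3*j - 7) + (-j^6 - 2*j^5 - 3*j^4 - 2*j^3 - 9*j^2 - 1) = -j^6 - 2*j^5 - 3*j^4 - 2*j^3 - j^2 - 3*j - 8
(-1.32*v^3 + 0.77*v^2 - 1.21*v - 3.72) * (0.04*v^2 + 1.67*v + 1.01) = -0.0528*v^5 - 2.1736*v^4 - 0.0957000000000001*v^3 - 1.3918*v^2 - 7.4345*v - 3.7572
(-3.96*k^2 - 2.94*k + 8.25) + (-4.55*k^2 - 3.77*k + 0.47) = -8.51*k^2 - 6.71*k + 8.72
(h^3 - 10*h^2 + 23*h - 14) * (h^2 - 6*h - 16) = h^5 - 16*h^4 + 67*h^3 + 8*h^2 - 284*h + 224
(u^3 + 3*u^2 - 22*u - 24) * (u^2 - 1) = u^5 + 3*u^4 - 23*u^3 - 27*u^2 + 22*u + 24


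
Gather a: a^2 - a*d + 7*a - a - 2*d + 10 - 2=a^2 + a*(6 - d) - 2*d + 8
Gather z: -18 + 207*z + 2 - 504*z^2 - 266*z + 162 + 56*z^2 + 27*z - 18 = -448*z^2 - 32*z + 128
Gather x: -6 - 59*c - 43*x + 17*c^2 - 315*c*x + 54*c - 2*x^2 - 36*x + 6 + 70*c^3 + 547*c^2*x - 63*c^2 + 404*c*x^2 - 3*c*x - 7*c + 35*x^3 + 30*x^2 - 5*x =70*c^3 - 46*c^2 - 12*c + 35*x^3 + x^2*(404*c + 28) + x*(547*c^2 - 318*c - 84)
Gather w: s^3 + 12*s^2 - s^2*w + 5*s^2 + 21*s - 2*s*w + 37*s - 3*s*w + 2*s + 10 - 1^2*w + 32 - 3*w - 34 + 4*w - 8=s^3 + 17*s^2 + 60*s + w*(-s^2 - 5*s)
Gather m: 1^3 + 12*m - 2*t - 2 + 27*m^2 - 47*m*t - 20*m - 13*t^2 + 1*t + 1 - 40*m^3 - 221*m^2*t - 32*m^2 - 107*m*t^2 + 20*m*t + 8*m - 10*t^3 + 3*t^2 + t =-40*m^3 + m^2*(-221*t - 5) + m*(-107*t^2 - 27*t) - 10*t^3 - 10*t^2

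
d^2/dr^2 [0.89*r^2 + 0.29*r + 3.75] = 1.78000000000000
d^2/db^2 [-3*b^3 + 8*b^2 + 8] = 16 - 18*b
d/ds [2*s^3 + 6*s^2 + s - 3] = 6*s^2 + 12*s + 1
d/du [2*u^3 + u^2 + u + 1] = 6*u^2 + 2*u + 1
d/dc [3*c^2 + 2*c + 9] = 6*c + 2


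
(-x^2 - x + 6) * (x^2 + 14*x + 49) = -x^4 - 15*x^3 - 57*x^2 + 35*x + 294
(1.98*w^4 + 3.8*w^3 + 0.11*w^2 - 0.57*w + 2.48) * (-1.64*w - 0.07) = -3.2472*w^5 - 6.3706*w^4 - 0.4464*w^3 + 0.9271*w^2 - 4.0273*w - 0.1736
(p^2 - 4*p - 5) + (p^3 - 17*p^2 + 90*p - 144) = p^3 - 16*p^2 + 86*p - 149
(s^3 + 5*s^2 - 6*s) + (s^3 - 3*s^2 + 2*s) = 2*s^3 + 2*s^2 - 4*s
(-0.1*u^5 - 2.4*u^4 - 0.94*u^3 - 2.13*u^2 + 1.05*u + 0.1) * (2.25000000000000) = -0.225*u^5 - 5.4*u^4 - 2.115*u^3 - 4.7925*u^2 + 2.3625*u + 0.225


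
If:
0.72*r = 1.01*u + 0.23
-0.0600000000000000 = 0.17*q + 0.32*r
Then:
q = -2.64052287581699*u - 0.954248366013072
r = 1.40277777777778*u + 0.319444444444444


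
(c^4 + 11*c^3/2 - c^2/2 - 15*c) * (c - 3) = c^5 + 5*c^4/2 - 17*c^3 - 27*c^2/2 + 45*c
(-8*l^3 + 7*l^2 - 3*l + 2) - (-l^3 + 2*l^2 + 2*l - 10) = -7*l^3 + 5*l^2 - 5*l + 12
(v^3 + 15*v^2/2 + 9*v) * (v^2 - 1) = v^5 + 15*v^4/2 + 8*v^3 - 15*v^2/2 - 9*v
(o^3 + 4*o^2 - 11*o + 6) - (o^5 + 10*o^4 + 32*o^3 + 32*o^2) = -o^5 - 10*o^4 - 31*o^3 - 28*o^2 - 11*o + 6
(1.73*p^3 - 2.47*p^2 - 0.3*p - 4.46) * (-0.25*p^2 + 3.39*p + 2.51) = -0.4325*p^5 + 6.4822*p^4 - 3.956*p^3 - 6.1017*p^2 - 15.8724*p - 11.1946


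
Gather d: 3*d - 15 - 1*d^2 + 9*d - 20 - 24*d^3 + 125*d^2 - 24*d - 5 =-24*d^3 + 124*d^2 - 12*d - 40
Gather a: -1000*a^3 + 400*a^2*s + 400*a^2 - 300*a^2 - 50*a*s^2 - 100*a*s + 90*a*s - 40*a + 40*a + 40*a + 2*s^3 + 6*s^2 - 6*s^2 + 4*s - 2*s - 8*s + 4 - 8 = -1000*a^3 + a^2*(400*s + 100) + a*(-50*s^2 - 10*s + 40) + 2*s^3 - 6*s - 4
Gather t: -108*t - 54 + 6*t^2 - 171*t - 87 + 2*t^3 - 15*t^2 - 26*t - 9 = 2*t^3 - 9*t^2 - 305*t - 150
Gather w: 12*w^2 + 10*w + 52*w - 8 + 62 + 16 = 12*w^2 + 62*w + 70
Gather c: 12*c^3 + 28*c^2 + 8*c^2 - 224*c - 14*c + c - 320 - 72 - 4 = 12*c^3 + 36*c^2 - 237*c - 396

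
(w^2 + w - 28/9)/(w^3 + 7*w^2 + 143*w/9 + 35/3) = (3*w - 4)/(3*w^2 + 14*w + 15)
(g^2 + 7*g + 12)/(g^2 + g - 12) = (g + 3)/(g - 3)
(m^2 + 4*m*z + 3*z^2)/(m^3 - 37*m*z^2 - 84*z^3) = (-m - z)/(-m^2 + 3*m*z + 28*z^2)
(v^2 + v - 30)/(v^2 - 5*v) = (v + 6)/v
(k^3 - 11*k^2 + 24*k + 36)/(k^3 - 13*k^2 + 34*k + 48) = (k - 6)/(k - 8)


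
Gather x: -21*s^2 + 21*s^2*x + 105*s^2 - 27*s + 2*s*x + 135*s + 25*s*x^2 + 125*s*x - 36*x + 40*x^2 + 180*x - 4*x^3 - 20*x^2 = 84*s^2 + 108*s - 4*x^3 + x^2*(25*s + 20) + x*(21*s^2 + 127*s + 144)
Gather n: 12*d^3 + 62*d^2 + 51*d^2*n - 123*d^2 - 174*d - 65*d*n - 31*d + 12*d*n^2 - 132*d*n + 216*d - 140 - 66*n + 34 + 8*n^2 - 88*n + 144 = 12*d^3 - 61*d^2 + 11*d + n^2*(12*d + 8) + n*(51*d^2 - 197*d - 154) + 38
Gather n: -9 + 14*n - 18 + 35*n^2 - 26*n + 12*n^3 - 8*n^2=12*n^3 + 27*n^2 - 12*n - 27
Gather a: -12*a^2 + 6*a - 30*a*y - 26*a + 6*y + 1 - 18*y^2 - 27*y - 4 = -12*a^2 + a*(-30*y - 20) - 18*y^2 - 21*y - 3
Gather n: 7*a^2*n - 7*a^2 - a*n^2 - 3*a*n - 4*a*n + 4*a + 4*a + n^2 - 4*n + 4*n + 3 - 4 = -7*a^2 + 8*a + n^2*(1 - a) + n*(7*a^2 - 7*a) - 1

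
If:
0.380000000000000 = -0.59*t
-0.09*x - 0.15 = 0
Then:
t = -0.64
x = -1.67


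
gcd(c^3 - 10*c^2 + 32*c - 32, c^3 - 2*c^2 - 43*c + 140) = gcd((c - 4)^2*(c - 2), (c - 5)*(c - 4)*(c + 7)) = c - 4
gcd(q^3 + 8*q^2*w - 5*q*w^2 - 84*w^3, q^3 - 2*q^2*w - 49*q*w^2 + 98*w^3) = q + 7*w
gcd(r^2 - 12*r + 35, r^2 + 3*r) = 1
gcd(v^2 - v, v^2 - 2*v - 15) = 1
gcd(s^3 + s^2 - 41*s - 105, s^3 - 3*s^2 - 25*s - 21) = s^2 - 4*s - 21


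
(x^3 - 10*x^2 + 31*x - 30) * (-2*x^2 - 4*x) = -2*x^5 + 16*x^4 - 22*x^3 - 64*x^2 + 120*x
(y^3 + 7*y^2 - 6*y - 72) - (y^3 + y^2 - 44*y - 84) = 6*y^2 + 38*y + 12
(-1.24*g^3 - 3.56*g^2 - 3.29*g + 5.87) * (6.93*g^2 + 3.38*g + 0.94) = -8.5932*g^5 - 28.862*g^4 - 35.9981*g^3 + 26.2125*g^2 + 16.748*g + 5.5178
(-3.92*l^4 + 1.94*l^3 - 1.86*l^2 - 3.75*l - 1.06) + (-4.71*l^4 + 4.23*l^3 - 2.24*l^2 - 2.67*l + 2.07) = -8.63*l^4 + 6.17*l^3 - 4.1*l^2 - 6.42*l + 1.01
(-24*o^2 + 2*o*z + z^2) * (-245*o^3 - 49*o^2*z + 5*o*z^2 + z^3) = 5880*o^5 + 686*o^4*z - 463*o^3*z^2 - 63*o^2*z^3 + 7*o*z^4 + z^5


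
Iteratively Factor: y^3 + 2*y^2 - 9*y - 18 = (y + 2)*(y^2 - 9) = (y + 2)*(y + 3)*(y - 3)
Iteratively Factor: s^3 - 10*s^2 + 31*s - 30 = (s - 2)*(s^2 - 8*s + 15) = (s - 5)*(s - 2)*(s - 3)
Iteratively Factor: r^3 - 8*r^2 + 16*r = (r - 4)*(r^2 - 4*r) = (r - 4)^2*(r)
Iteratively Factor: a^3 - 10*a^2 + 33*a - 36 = (a - 4)*(a^2 - 6*a + 9) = (a - 4)*(a - 3)*(a - 3)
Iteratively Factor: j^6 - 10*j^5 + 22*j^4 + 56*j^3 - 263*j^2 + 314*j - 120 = (j - 2)*(j^5 - 8*j^4 + 6*j^3 + 68*j^2 - 127*j + 60) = (j - 4)*(j - 2)*(j^4 - 4*j^3 - 10*j^2 + 28*j - 15) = (j - 4)*(j - 2)*(j - 1)*(j^3 - 3*j^2 - 13*j + 15) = (j - 4)*(j - 2)*(j - 1)*(j + 3)*(j^2 - 6*j + 5) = (j - 4)*(j - 2)*(j - 1)^2*(j + 3)*(j - 5)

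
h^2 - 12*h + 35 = (h - 7)*(h - 5)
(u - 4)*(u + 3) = u^2 - u - 12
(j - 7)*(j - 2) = j^2 - 9*j + 14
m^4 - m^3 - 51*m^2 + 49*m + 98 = (m - 7)*(m - 2)*(m + 1)*(m + 7)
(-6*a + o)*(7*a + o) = -42*a^2 + a*o + o^2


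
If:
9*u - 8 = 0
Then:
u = 8/9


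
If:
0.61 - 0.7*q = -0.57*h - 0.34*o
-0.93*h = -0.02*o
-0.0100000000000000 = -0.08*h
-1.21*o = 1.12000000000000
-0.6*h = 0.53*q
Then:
No Solution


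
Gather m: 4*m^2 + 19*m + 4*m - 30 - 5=4*m^2 + 23*m - 35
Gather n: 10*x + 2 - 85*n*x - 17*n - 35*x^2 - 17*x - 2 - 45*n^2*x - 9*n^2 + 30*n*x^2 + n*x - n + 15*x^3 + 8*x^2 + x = n^2*(-45*x - 9) + n*(30*x^2 - 84*x - 18) + 15*x^3 - 27*x^2 - 6*x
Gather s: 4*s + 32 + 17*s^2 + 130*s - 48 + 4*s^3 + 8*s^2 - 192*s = 4*s^3 + 25*s^2 - 58*s - 16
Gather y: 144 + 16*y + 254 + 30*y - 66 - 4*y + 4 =42*y + 336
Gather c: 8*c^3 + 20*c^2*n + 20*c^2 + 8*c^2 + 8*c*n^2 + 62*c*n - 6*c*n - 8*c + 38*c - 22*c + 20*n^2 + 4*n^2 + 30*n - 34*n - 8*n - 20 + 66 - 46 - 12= 8*c^3 + c^2*(20*n + 28) + c*(8*n^2 + 56*n + 8) + 24*n^2 - 12*n - 12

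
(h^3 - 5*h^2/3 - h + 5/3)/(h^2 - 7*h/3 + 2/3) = (3*h^3 - 5*h^2 - 3*h + 5)/(3*h^2 - 7*h + 2)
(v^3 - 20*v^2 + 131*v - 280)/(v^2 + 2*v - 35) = (v^2 - 15*v + 56)/(v + 7)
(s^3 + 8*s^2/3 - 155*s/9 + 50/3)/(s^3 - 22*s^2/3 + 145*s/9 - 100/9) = (s + 6)/(s - 4)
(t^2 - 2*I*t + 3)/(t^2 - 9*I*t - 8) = (-t^2 + 2*I*t - 3)/(-t^2 + 9*I*t + 8)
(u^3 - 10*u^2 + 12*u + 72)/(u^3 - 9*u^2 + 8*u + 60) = (u - 6)/(u - 5)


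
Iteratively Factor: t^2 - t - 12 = (t - 4)*(t + 3)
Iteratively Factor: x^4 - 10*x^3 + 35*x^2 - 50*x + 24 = (x - 4)*(x^3 - 6*x^2 + 11*x - 6) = (x - 4)*(x - 2)*(x^2 - 4*x + 3) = (x - 4)*(x - 3)*(x - 2)*(x - 1)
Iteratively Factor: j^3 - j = (j + 1)*(j^2 - j) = j*(j + 1)*(j - 1)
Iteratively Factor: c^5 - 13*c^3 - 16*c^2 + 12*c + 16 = (c - 4)*(c^4 + 4*c^3 + 3*c^2 - 4*c - 4) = (c - 4)*(c + 2)*(c^3 + 2*c^2 - c - 2) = (c - 4)*(c - 1)*(c + 2)*(c^2 + 3*c + 2) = (c - 4)*(c - 1)*(c + 1)*(c + 2)*(c + 2)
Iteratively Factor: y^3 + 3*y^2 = (y)*(y^2 + 3*y) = y*(y + 3)*(y)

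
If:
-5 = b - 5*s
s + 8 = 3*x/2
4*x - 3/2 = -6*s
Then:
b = -855/52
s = -119/52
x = 99/26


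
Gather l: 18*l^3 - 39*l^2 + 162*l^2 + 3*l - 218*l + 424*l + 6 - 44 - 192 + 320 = 18*l^3 + 123*l^2 + 209*l + 90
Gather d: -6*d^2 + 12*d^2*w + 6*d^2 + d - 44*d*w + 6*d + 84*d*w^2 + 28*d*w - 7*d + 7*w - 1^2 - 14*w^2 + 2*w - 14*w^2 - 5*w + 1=12*d^2*w + d*(84*w^2 - 16*w) - 28*w^2 + 4*w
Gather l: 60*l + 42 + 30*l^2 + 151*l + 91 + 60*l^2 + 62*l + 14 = 90*l^2 + 273*l + 147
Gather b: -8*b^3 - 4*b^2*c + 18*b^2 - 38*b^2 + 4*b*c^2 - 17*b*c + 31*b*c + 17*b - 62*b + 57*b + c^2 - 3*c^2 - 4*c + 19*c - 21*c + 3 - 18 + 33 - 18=-8*b^3 + b^2*(-4*c - 20) + b*(4*c^2 + 14*c + 12) - 2*c^2 - 6*c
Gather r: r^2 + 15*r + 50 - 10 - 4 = r^2 + 15*r + 36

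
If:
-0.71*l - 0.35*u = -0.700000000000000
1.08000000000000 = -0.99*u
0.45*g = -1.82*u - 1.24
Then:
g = 1.66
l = 1.52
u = -1.09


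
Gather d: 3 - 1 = 2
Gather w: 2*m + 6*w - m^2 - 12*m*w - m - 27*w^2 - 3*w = -m^2 + m - 27*w^2 + w*(3 - 12*m)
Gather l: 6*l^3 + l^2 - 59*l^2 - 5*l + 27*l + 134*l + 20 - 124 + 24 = 6*l^3 - 58*l^2 + 156*l - 80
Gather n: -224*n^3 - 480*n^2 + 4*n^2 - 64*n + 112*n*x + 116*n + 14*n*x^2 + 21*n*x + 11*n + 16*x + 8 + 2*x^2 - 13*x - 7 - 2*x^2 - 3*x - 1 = -224*n^3 - 476*n^2 + n*(14*x^2 + 133*x + 63)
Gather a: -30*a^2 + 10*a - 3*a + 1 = -30*a^2 + 7*a + 1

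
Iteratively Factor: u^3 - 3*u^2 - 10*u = (u)*(u^2 - 3*u - 10) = u*(u + 2)*(u - 5)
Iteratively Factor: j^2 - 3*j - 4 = (j - 4)*(j + 1)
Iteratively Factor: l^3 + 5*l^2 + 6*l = (l + 3)*(l^2 + 2*l) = (l + 2)*(l + 3)*(l)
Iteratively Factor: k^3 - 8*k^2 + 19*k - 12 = (k - 1)*(k^2 - 7*k + 12) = (k - 4)*(k - 1)*(k - 3)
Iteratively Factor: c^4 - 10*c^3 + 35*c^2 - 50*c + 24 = (c - 1)*(c^3 - 9*c^2 + 26*c - 24) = (c - 4)*(c - 1)*(c^2 - 5*c + 6) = (c - 4)*(c - 3)*(c - 1)*(c - 2)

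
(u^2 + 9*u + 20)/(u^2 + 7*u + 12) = (u + 5)/(u + 3)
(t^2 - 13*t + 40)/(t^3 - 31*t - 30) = (-t^2 + 13*t - 40)/(-t^3 + 31*t + 30)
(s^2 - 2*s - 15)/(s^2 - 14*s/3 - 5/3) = 3*(s + 3)/(3*s + 1)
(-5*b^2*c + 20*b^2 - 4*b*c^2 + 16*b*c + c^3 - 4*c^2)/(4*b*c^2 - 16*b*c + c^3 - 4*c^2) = (-5*b^2 - 4*b*c + c^2)/(c*(4*b + c))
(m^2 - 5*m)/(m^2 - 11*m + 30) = m/(m - 6)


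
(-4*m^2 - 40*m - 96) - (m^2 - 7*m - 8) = -5*m^2 - 33*m - 88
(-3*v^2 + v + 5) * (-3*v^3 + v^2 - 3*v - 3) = 9*v^5 - 6*v^4 - 5*v^3 + 11*v^2 - 18*v - 15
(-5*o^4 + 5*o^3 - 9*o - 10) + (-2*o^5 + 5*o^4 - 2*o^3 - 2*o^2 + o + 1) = -2*o^5 + 3*o^3 - 2*o^2 - 8*o - 9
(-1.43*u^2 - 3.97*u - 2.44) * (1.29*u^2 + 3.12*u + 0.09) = -1.8447*u^4 - 9.5829*u^3 - 15.6627*u^2 - 7.9701*u - 0.2196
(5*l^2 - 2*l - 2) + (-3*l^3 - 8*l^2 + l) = -3*l^3 - 3*l^2 - l - 2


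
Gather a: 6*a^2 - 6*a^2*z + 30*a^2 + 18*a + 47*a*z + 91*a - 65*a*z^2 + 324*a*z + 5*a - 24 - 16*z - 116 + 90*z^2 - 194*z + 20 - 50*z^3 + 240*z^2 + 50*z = a^2*(36 - 6*z) + a*(-65*z^2 + 371*z + 114) - 50*z^3 + 330*z^2 - 160*z - 120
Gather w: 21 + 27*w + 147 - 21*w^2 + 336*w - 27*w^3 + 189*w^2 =-27*w^3 + 168*w^2 + 363*w + 168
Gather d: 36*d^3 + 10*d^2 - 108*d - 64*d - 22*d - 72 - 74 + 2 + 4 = 36*d^3 + 10*d^2 - 194*d - 140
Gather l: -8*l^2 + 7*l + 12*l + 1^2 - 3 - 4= -8*l^2 + 19*l - 6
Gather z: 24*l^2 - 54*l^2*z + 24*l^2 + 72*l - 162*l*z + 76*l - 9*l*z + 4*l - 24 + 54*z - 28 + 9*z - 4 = 48*l^2 + 152*l + z*(-54*l^2 - 171*l + 63) - 56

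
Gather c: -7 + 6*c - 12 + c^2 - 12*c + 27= c^2 - 6*c + 8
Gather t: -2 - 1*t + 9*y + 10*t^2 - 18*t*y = 10*t^2 + t*(-18*y - 1) + 9*y - 2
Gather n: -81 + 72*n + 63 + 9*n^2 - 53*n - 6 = 9*n^2 + 19*n - 24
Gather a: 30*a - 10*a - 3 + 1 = 20*a - 2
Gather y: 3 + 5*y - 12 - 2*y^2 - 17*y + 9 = -2*y^2 - 12*y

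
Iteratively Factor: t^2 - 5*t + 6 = (t - 3)*(t - 2)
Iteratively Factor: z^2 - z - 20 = (z - 5)*(z + 4)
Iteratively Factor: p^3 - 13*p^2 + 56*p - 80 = (p - 4)*(p^2 - 9*p + 20) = (p - 5)*(p - 4)*(p - 4)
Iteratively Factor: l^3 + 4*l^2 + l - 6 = (l + 2)*(l^2 + 2*l - 3) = (l - 1)*(l + 2)*(l + 3)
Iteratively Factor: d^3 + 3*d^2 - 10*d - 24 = (d + 2)*(d^2 + d - 12) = (d - 3)*(d + 2)*(d + 4)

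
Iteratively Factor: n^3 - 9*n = (n + 3)*(n^2 - 3*n) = (n - 3)*(n + 3)*(n)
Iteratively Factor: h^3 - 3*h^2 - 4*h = (h)*(h^2 - 3*h - 4) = h*(h - 4)*(h + 1)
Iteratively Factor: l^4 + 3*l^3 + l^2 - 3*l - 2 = (l + 2)*(l^3 + l^2 - l - 1) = (l + 1)*(l + 2)*(l^2 - 1) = (l - 1)*(l + 1)*(l + 2)*(l + 1)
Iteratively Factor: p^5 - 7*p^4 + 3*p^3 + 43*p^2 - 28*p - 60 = (p + 1)*(p^4 - 8*p^3 + 11*p^2 + 32*p - 60) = (p + 1)*(p + 2)*(p^3 - 10*p^2 + 31*p - 30) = (p - 2)*(p + 1)*(p + 2)*(p^2 - 8*p + 15) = (p - 3)*(p - 2)*(p + 1)*(p + 2)*(p - 5)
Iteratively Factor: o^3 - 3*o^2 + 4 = (o - 2)*(o^2 - o - 2) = (o - 2)^2*(o + 1)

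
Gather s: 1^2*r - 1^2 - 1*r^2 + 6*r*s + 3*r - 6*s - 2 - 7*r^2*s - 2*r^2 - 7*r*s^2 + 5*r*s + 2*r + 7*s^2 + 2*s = -3*r^2 + 6*r + s^2*(7 - 7*r) + s*(-7*r^2 + 11*r - 4) - 3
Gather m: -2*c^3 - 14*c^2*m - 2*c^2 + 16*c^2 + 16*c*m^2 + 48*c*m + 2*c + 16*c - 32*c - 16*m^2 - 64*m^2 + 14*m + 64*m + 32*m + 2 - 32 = -2*c^3 + 14*c^2 - 14*c + m^2*(16*c - 80) + m*(-14*c^2 + 48*c + 110) - 30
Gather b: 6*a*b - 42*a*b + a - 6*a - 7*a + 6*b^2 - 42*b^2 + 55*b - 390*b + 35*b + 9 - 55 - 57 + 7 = -12*a - 36*b^2 + b*(-36*a - 300) - 96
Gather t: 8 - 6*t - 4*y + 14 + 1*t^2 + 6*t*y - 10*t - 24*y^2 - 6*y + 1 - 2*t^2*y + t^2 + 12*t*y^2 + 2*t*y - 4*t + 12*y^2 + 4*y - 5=t^2*(2 - 2*y) + t*(12*y^2 + 8*y - 20) - 12*y^2 - 6*y + 18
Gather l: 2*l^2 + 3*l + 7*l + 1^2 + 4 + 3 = 2*l^2 + 10*l + 8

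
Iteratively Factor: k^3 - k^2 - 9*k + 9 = (k - 3)*(k^2 + 2*k - 3) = (k - 3)*(k + 3)*(k - 1)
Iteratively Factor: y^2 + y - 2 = (y + 2)*(y - 1)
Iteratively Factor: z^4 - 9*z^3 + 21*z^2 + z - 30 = (z - 5)*(z^3 - 4*z^2 + z + 6) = (z - 5)*(z + 1)*(z^2 - 5*z + 6) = (z - 5)*(z - 3)*(z + 1)*(z - 2)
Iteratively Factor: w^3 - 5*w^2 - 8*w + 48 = (w - 4)*(w^2 - w - 12) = (w - 4)*(w + 3)*(w - 4)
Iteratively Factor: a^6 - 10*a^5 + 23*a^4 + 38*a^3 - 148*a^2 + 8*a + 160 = (a - 2)*(a^5 - 8*a^4 + 7*a^3 + 52*a^2 - 44*a - 80) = (a - 4)*(a - 2)*(a^4 - 4*a^3 - 9*a^2 + 16*a + 20) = (a - 4)*(a - 2)^2*(a^3 - 2*a^2 - 13*a - 10) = (a - 4)*(a - 2)^2*(a + 1)*(a^2 - 3*a - 10) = (a - 4)*(a - 2)^2*(a + 1)*(a + 2)*(a - 5)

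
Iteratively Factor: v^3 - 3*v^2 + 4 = (v - 2)*(v^2 - v - 2) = (v - 2)*(v + 1)*(v - 2)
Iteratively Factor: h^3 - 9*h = (h + 3)*(h^2 - 3*h) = (h - 3)*(h + 3)*(h)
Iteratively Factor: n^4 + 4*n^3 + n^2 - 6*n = (n + 3)*(n^3 + n^2 - 2*n) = (n + 2)*(n + 3)*(n^2 - n) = (n - 1)*(n + 2)*(n + 3)*(n)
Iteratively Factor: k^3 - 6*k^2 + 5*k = (k - 5)*(k^2 - k) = (k - 5)*(k - 1)*(k)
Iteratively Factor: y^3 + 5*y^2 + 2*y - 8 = (y + 2)*(y^2 + 3*y - 4) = (y + 2)*(y + 4)*(y - 1)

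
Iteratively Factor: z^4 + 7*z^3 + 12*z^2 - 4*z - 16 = (z + 4)*(z^3 + 3*z^2 - 4) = (z + 2)*(z + 4)*(z^2 + z - 2) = (z - 1)*(z + 2)*(z + 4)*(z + 2)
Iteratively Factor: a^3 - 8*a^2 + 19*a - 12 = (a - 1)*(a^2 - 7*a + 12) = (a - 3)*(a - 1)*(a - 4)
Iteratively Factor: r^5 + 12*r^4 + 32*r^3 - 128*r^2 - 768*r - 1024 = (r + 4)*(r^4 + 8*r^3 - 128*r - 256) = (r + 4)^2*(r^3 + 4*r^2 - 16*r - 64) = (r + 4)^3*(r^2 - 16) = (r + 4)^4*(r - 4)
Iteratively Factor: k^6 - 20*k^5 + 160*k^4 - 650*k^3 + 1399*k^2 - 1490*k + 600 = (k - 5)*(k^5 - 15*k^4 + 85*k^3 - 225*k^2 + 274*k - 120) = (k - 5)*(k - 4)*(k^4 - 11*k^3 + 41*k^2 - 61*k + 30) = (k - 5)*(k - 4)*(k - 1)*(k^3 - 10*k^2 + 31*k - 30) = (k - 5)*(k - 4)*(k - 2)*(k - 1)*(k^2 - 8*k + 15) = (k - 5)*(k - 4)*(k - 3)*(k - 2)*(k - 1)*(k - 5)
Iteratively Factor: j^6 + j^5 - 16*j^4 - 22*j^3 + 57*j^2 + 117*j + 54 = (j + 1)*(j^5 - 16*j^3 - 6*j^2 + 63*j + 54) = (j + 1)*(j + 3)*(j^4 - 3*j^3 - 7*j^2 + 15*j + 18) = (j - 3)*(j + 1)*(j + 3)*(j^3 - 7*j - 6) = (j - 3)*(j + 1)*(j + 2)*(j + 3)*(j^2 - 2*j - 3) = (j - 3)*(j + 1)^2*(j + 2)*(j + 3)*(j - 3)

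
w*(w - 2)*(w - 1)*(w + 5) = w^4 + 2*w^3 - 13*w^2 + 10*w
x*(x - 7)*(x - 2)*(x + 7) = x^4 - 2*x^3 - 49*x^2 + 98*x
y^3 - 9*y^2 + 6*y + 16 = (y - 8)*(y - 2)*(y + 1)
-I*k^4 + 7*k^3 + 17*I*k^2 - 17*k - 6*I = (k + I)*(k + 2*I)*(k + 3*I)*(-I*k + 1)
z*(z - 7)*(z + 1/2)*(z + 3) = z^4 - 7*z^3/2 - 23*z^2 - 21*z/2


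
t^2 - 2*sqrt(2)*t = t*(t - 2*sqrt(2))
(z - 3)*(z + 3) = z^2 - 9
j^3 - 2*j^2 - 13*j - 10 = (j - 5)*(j + 1)*(j + 2)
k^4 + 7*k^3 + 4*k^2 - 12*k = k*(k - 1)*(k + 2)*(k + 6)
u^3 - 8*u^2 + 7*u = u*(u - 7)*(u - 1)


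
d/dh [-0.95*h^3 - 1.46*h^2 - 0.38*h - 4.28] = -2.85*h^2 - 2.92*h - 0.38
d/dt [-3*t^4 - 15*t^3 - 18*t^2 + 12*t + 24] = -12*t^3 - 45*t^2 - 36*t + 12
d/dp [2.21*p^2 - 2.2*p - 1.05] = 4.42*p - 2.2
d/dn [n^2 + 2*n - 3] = 2*n + 2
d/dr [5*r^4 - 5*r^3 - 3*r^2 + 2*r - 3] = 20*r^3 - 15*r^2 - 6*r + 2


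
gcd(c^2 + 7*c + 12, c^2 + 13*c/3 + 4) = c + 3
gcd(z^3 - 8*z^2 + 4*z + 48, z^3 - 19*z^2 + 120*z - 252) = z - 6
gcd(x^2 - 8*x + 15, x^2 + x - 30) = x - 5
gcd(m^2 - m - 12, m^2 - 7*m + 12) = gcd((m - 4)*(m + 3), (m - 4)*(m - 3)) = m - 4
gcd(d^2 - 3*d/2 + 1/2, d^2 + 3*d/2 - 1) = d - 1/2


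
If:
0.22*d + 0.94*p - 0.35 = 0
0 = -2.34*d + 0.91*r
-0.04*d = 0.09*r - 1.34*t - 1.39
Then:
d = 4.93684210526316*t + 5.12105263157895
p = -1.15543113101904*t - 0.826203807390817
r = 12.6947368421053*t + 13.1684210526316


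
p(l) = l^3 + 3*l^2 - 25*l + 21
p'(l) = 3*l^2 + 6*l - 25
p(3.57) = 15.48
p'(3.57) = 34.65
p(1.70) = -7.92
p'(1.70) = -6.13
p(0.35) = 12.66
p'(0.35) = -22.53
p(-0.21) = 26.37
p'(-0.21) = -26.13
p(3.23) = 5.25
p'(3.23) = 25.68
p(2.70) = -4.95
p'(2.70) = 13.07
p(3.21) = 4.74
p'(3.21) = 25.17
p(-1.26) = 55.26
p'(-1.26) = -27.80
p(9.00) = 768.00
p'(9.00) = 272.00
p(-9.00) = -240.00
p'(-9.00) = 164.00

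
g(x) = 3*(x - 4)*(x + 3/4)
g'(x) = 6*x - 39/4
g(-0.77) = 0.29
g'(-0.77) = -14.37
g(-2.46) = 33.14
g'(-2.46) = -24.51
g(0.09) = -9.85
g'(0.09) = -9.21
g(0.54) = -13.39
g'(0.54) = -6.51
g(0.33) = -11.89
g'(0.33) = -7.77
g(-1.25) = 7.88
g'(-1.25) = -17.25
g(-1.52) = 12.75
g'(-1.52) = -18.87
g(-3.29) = 55.55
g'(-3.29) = -29.49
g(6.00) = 40.50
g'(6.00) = 26.25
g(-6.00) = 157.50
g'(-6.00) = -45.75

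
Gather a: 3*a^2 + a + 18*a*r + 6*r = 3*a^2 + a*(18*r + 1) + 6*r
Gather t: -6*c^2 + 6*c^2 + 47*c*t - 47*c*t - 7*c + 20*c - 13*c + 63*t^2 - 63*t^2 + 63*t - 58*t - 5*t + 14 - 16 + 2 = 0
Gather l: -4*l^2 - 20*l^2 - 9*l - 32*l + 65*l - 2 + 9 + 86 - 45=-24*l^2 + 24*l + 48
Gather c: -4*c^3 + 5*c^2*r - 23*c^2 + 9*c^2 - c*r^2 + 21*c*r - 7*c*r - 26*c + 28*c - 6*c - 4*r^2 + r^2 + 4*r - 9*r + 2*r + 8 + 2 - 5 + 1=-4*c^3 + c^2*(5*r - 14) + c*(-r^2 + 14*r - 4) - 3*r^2 - 3*r + 6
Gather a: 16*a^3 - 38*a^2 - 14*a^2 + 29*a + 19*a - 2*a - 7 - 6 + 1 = 16*a^3 - 52*a^2 + 46*a - 12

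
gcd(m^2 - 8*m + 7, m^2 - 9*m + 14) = m - 7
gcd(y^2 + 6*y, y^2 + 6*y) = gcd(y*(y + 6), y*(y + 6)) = y^2 + 6*y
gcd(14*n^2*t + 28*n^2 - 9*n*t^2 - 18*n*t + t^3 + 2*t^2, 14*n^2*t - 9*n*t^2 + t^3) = 14*n^2 - 9*n*t + t^2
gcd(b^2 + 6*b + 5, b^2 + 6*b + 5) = b^2 + 6*b + 5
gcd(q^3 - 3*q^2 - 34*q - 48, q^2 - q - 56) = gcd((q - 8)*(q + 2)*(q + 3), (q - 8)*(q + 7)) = q - 8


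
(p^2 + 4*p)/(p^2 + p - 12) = p/(p - 3)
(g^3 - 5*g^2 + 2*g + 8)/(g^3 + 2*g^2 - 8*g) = (g^2 - 3*g - 4)/(g*(g + 4))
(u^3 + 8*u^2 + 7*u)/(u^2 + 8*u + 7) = u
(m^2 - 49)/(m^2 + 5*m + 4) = (m^2 - 49)/(m^2 + 5*m + 4)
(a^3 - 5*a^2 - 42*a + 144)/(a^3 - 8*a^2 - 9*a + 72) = (a + 6)/(a + 3)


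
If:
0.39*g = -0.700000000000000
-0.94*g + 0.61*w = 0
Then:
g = -1.79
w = -2.77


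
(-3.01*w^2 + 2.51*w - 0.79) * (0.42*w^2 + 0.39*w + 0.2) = -1.2642*w^4 - 0.1197*w^3 + 0.0451*w^2 + 0.1939*w - 0.158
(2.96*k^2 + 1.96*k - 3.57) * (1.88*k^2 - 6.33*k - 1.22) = 5.5648*k^4 - 15.052*k^3 - 22.7296*k^2 + 20.2069*k + 4.3554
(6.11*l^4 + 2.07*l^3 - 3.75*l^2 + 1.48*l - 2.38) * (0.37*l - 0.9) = 2.2607*l^5 - 4.7331*l^4 - 3.2505*l^3 + 3.9226*l^2 - 2.2126*l + 2.142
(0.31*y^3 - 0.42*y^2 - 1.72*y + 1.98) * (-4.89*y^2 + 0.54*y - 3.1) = -1.5159*y^5 + 2.2212*y^4 + 7.223*y^3 - 9.309*y^2 + 6.4012*y - 6.138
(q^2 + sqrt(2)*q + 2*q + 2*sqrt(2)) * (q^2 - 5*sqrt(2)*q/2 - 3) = q^4 - 3*sqrt(2)*q^3/2 + 2*q^3 - 8*q^2 - 3*sqrt(2)*q^2 - 16*q - 3*sqrt(2)*q - 6*sqrt(2)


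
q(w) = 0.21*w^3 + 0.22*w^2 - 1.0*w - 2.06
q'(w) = 0.63*w^2 + 0.44*w - 1.0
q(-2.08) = -0.92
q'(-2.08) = 0.81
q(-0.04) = -2.02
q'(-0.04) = -1.02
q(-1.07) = -1.00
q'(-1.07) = -0.75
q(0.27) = -2.31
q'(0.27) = -0.84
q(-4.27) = -10.13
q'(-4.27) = 8.61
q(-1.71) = -0.76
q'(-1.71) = 0.09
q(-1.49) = -0.78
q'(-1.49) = -0.26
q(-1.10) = -0.97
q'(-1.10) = -0.72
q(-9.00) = -128.33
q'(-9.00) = 46.07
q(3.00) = 2.59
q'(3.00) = 5.99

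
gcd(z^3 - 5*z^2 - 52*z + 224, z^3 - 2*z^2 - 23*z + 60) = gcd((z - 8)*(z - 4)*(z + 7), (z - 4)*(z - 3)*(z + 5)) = z - 4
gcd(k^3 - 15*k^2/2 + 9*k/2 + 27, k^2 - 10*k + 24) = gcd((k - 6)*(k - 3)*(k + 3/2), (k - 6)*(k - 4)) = k - 6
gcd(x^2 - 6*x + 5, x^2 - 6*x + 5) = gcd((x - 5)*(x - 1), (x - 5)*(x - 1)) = x^2 - 6*x + 5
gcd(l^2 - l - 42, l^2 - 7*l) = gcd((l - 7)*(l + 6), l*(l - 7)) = l - 7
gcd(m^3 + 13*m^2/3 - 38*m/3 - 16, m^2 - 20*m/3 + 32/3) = m - 8/3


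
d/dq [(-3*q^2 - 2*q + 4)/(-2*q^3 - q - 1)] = (2*(3*q + 1)*(2*q^3 + q + 1) - (6*q^2 + 1)*(3*q^2 + 2*q - 4))/(2*q^3 + q + 1)^2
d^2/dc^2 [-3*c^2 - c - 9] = -6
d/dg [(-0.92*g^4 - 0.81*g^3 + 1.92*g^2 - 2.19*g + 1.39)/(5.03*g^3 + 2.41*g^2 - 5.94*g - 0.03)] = (-4.6276*g^6 - 4.4344*g^5 + 4.7847*g^4 + 31.7646*g^3 - 27.0291*g^2 - 6.815*g + 8.3223)/(25.3009*g^6 + 24.2446*g^5 - 53.9483*g^4 - 28.9326*g^3 + 35.139*g^2 + 0.3564*g + 0.0009)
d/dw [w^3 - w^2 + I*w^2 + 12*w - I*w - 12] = 3*w^2 + 2*w*(-1 + I) + 12 - I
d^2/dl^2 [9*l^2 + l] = 18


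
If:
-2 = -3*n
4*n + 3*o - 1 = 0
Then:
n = 2/3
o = -5/9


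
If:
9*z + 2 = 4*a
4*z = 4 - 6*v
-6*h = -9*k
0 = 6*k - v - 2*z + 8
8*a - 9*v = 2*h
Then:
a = 19/56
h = -13/7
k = -26/21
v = 5/7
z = -1/14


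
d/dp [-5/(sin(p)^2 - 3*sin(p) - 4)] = 5*(2*sin(p) - 3)*cos(p)/((sin(p) - 4)^2*(sin(p) + 1)^2)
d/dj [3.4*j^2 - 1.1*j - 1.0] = 6.8*j - 1.1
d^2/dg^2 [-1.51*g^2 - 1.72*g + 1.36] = -3.02000000000000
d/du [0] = 0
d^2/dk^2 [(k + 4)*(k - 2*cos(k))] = 2*(k + 4)*cos(k) + 4*sin(k) + 2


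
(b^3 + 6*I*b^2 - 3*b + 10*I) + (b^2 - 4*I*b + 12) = b^3 + b^2 + 6*I*b^2 - 3*b - 4*I*b + 12 + 10*I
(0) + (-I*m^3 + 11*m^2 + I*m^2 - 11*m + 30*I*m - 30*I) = -I*m^3 + 11*m^2 + I*m^2 - 11*m + 30*I*m - 30*I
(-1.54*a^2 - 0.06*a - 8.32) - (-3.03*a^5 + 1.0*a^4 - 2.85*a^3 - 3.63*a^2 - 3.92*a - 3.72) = 3.03*a^5 - 1.0*a^4 + 2.85*a^3 + 2.09*a^2 + 3.86*a - 4.6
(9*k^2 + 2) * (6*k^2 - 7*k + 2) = 54*k^4 - 63*k^3 + 30*k^2 - 14*k + 4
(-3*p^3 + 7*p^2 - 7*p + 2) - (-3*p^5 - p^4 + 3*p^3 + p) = 3*p^5 + p^4 - 6*p^3 + 7*p^2 - 8*p + 2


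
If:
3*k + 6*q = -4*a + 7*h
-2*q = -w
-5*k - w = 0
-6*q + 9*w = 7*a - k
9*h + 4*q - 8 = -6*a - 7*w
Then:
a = 1624/5223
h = 1600/5223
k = -392/5223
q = 980/5223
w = 1960/5223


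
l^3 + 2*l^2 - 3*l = l*(l - 1)*(l + 3)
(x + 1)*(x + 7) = x^2 + 8*x + 7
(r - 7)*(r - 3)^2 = r^3 - 13*r^2 + 51*r - 63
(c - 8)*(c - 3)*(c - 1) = c^3 - 12*c^2 + 35*c - 24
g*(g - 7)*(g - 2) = g^3 - 9*g^2 + 14*g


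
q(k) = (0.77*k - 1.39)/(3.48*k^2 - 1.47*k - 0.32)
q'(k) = (1.47 - 6.96*k)*(0.77*k - 1.39)/(3.48*k^2 - 1.47*k - 0.32)^2 + 0.77/(3.48*k^2 - 1.47*k - 0.32) = (-2.6796*k^2 + 9.6744*k - 2.2897)/(12.1104*k^4 - 10.2312*k^3 - 0.0663*k^2 + 0.9408*k + 0.1024)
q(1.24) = -0.14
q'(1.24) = 0.54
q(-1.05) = -0.43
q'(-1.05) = -0.60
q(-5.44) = -0.05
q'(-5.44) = -0.01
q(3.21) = 0.04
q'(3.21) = 0.00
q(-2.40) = -0.14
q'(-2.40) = -0.08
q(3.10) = 0.03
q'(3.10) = 0.00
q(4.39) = 0.03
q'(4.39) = -0.00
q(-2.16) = -0.16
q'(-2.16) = -0.10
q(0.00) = 4.34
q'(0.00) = -22.36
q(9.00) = 0.02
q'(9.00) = -0.00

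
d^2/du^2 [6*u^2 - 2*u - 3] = 12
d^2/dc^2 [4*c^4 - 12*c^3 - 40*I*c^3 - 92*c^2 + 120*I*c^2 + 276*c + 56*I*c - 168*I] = 48*c^2 + c*(-72 - 240*I) - 184 + 240*I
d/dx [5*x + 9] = 5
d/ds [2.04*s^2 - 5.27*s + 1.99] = 4.08*s - 5.27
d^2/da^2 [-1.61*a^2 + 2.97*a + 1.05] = -3.22000000000000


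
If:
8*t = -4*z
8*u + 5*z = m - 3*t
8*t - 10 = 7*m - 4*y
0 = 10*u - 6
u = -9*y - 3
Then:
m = -214/285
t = 226/285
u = 3/5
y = -2/5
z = -452/285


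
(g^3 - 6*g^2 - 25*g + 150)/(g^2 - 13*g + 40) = (g^2 - g - 30)/(g - 8)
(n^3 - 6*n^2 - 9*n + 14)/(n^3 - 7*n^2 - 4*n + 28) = (n - 1)/(n - 2)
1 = 1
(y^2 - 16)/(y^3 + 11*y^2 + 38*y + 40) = (y - 4)/(y^2 + 7*y + 10)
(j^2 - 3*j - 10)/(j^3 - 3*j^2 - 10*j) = 1/j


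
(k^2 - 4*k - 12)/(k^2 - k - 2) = (-k^2 + 4*k + 12)/(-k^2 + k + 2)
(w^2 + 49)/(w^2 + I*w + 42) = (w - 7*I)/(w - 6*I)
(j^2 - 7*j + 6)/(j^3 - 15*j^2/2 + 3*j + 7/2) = 2*(j - 6)/(2*j^2 - 13*j - 7)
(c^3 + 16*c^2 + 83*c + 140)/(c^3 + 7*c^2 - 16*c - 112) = (c + 5)/(c - 4)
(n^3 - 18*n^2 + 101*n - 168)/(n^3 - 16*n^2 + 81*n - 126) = (n - 8)/(n - 6)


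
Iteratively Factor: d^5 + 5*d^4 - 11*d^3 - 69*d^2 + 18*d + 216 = (d + 3)*(d^4 + 2*d^3 - 17*d^2 - 18*d + 72) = (d - 2)*(d + 3)*(d^3 + 4*d^2 - 9*d - 36) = (d - 2)*(d + 3)^2*(d^2 + d - 12) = (d - 2)*(d + 3)^2*(d + 4)*(d - 3)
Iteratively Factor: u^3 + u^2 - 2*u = (u - 1)*(u^2 + 2*u) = u*(u - 1)*(u + 2)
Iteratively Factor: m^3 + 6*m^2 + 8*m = (m + 2)*(m^2 + 4*m) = (m + 2)*(m + 4)*(m)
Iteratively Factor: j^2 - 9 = (j + 3)*(j - 3)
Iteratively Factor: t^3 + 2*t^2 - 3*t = (t)*(t^2 + 2*t - 3) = t*(t - 1)*(t + 3)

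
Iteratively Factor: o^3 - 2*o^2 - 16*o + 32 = (o + 4)*(o^2 - 6*o + 8) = (o - 2)*(o + 4)*(o - 4)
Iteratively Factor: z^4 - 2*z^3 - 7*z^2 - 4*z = (z + 1)*(z^3 - 3*z^2 - 4*z) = z*(z + 1)*(z^2 - 3*z - 4) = z*(z - 4)*(z + 1)*(z + 1)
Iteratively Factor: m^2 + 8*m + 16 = (m + 4)*(m + 4)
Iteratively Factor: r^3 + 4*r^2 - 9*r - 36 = (r + 4)*(r^2 - 9) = (r + 3)*(r + 4)*(r - 3)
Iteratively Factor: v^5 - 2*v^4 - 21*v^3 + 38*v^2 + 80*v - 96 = (v + 4)*(v^4 - 6*v^3 + 3*v^2 + 26*v - 24) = (v + 2)*(v + 4)*(v^3 - 8*v^2 + 19*v - 12) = (v - 4)*(v + 2)*(v + 4)*(v^2 - 4*v + 3) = (v - 4)*(v - 3)*(v + 2)*(v + 4)*(v - 1)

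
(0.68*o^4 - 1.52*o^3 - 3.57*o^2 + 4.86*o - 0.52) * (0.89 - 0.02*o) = -0.0136*o^5 + 0.6356*o^4 - 1.2814*o^3 - 3.2745*o^2 + 4.3358*o - 0.4628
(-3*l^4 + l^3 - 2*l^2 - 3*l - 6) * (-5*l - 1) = 15*l^5 - 2*l^4 + 9*l^3 + 17*l^2 + 33*l + 6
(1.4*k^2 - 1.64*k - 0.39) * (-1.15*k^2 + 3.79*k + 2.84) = -1.61*k^4 + 7.192*k^3 - 1.7911*k^2 - 6.1357*k - 1.1076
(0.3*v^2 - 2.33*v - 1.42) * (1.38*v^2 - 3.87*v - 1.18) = 0.414*v^4 - 4.3764*v^3 + 6.7035*v^2 + 8.2448*v + 1.6756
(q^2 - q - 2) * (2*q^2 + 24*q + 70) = 2*q^4 + 22*q^3 + 42*q^2 - 118*q - 140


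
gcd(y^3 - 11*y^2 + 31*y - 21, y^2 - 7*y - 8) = 1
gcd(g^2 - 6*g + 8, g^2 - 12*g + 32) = g - 4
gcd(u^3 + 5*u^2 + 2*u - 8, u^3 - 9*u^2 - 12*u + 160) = u + 4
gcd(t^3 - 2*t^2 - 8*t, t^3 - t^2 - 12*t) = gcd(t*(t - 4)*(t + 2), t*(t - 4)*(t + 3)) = t^2 - 4*t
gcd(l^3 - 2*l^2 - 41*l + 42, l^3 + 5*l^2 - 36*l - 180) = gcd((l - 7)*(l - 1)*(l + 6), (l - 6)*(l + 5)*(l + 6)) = l + 6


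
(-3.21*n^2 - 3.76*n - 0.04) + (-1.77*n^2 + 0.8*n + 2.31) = -4.98*n^2 - 2.96*n + 2.27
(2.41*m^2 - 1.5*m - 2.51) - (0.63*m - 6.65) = 2.41*m^2 - 2.13*m + 4.14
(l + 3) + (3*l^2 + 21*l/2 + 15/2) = 3*l^2 + 23*l/2 + 21/2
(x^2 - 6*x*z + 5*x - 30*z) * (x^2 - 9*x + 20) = x^4 - 6*x^3*z - 4*x^3 + 24*x^2*z - 25*x^2 + 150*x*z + 100*x - 600*z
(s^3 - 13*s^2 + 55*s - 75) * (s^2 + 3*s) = s^5 - 10*s^4 + 16*s^3 + 90*s^2 - 225*s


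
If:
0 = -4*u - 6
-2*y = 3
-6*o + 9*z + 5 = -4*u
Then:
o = 3*z/2 - 1/6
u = -3/2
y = -3/2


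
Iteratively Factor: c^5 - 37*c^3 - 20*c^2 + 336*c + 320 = (c - 4)*(c^4 + 4*c^3 - 21*c^2 - 104*c - 80) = (c - 5)*(c - 4)*(c^3 + 9*c^2 + 24*c + 16) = (c - 5)*(c - 4)*(c + 4)*(c^2 + 5*c + 4) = (c - 5)*(c - 4)*(c + 4)^2*(c + 1)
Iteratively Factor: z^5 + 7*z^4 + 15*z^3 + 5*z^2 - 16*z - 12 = (z + 3)*(z^4 + 4*z^3 + 3*z^2 - 4*z - 4) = (z + 2)*(z + 3)*(z^3 + 2*z^2 - z - 2) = (z + 1)*(z + 2)*(z + 3)*(z^2 + z - 2) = (z + 1)*(z + 2)^2*(z + 3)*(z - 1)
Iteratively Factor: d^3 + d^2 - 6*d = (d)*(d^2 + d - 6) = d*(d + 3)*(d - 2)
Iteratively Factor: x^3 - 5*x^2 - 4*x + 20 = (x - 2)*(x^2 - 3*x - 10) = (x - 2)*(x + 2)*(x - 5)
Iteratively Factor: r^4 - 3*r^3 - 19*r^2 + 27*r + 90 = (r - 5)*(r^3 + 2*r^2 - 9*r - 18) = (r - 5)*(r + 3)*(r^2 - r - 6) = (r - 5)*(r - 3)*(r + 3)*(r + 2)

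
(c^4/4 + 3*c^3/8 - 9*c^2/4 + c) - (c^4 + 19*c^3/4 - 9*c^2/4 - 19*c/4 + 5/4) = -3*c^4/4 - 35*c^3/8 + 23*c/4 - 5/4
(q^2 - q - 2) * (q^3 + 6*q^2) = q^5 + 5*q^4 - 8*q^3 - 12*q^2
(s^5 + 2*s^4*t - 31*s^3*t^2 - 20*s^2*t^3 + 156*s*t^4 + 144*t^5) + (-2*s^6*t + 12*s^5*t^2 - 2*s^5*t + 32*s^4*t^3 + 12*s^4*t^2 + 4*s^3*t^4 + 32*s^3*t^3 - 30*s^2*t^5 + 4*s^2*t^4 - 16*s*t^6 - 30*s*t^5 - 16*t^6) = -2*s^6*t + 12*s^5*t^2 - 2*s^5*t + s^5 + 32*s^4*t^3 + 12*s^4*t^2 + 2*s^4*t + 4*s^3*t^4 + 32*s^3*t^3 - 31*s^3*t^2 - 30*s^2*t^5 + 4*s^2*t^4 - 20*s^2*t^3 - 16*s*t^6 - 30*s*t^5 + 156*s*t^4 - 16*t^6 + 144*t^5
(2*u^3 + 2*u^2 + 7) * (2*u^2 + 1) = 4*u^5 + 4*u^4 + 2*u^3 + 16*u^2 + 7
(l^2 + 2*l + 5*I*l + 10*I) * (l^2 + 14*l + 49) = l^4 + 16*l^3 + 5*I*l^3 + 77*l^2 + 80*I*l^2 + 98*l + 385*I*l + 490*I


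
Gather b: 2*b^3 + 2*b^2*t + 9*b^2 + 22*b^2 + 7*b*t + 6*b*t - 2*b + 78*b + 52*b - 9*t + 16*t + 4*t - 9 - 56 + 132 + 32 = 2*b^3 + b^2*(2*t + 31) + b*(13*t + 128) + 11*t + 99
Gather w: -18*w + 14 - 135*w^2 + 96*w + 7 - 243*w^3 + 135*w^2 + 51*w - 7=-243*w^3 + 129*w + 14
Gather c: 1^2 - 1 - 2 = -2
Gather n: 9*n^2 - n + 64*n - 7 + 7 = 9*n^2 + 63*n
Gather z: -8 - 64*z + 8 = -64*z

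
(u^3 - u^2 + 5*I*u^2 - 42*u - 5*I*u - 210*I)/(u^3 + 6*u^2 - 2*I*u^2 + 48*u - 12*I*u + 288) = (u^2 + u*(-7 + 5*I) - 35*I)/(u^2 - 2*I*u + 48)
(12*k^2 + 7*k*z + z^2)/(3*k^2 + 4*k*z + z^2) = (4*k + z)/(k + z)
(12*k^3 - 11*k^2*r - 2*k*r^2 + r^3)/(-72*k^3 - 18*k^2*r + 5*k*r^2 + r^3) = (-k + r)/(6*k + r)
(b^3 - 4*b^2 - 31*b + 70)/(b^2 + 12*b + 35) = (b^2 - 9*b + 14)/(b + 7)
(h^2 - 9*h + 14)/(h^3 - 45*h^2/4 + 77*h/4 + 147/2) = 4*(h - 2)/(4*h^2 - 17*h - 42)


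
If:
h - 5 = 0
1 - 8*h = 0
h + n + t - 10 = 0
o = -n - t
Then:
No Solution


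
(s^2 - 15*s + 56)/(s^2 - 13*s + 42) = (s - 8)/(s - 6)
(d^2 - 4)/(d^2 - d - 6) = (d - 2)/(d - 3)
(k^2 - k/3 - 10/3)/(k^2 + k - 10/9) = 3*(k - 2)/(3*k - 2)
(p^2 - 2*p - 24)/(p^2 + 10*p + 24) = (p - 6)/(p + 6)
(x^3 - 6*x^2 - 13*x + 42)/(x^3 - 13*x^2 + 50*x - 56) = (x + 3)/(x - 4)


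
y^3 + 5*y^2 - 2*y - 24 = (y - 2)*(y + 3)*(y + 4)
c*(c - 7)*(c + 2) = c^3 - 5*c^2 - 14*c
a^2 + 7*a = a*(a + 7)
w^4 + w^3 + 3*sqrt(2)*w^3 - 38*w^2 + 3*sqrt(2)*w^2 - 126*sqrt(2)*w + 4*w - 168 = (w - 6)*(w + 7)*(w + sqrt(2))*(w + 2*sqrt(2))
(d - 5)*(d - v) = d^2 - d*v - 5*d + 5*v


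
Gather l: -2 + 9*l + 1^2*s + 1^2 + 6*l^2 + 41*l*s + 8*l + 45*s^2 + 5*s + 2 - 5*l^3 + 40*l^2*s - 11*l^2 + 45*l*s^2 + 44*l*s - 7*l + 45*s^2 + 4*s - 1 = -5*l^3 + l^2*(40*s - 5) + l*(45*s^2 + 85*s + 10) + 90*s^2 + 10*s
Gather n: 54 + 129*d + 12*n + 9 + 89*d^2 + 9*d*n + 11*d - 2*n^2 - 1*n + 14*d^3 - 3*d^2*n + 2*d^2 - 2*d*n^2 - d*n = 14*d^3 + 91*d^2 + 140*d + n^2*(-2*d - 2) + n*(-3*d^2 + 8*d + 11) + 63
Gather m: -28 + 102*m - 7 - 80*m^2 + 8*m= -80*m^2 + 110*m - 35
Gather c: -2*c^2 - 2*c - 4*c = -2*c^2 - 6*c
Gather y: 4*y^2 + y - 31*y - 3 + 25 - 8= 4*y^2 - 30*y + 14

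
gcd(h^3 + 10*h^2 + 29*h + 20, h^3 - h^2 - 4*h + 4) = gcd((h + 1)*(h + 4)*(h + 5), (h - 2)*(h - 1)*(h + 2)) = 1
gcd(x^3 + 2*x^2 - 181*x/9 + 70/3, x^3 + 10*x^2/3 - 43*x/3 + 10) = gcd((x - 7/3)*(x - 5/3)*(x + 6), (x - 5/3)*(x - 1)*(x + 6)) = x^2 + 13*x/3 - 10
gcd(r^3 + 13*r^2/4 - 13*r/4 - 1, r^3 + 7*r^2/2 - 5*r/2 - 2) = r^2 + 3*r - 4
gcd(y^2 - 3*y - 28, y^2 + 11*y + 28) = y + 4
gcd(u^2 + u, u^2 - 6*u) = u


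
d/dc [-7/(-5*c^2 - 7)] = -70*c/(5*c^2 + 7)^2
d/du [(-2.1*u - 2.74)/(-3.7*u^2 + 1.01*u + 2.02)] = (7.77*u^2 - 2.121*u - (2.1*u + 2.74)*(7.4*u - 1.01) - 4.242)/(-3.7*u^2 + 1.01*u + 2.02)^2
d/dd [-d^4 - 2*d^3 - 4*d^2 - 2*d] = -4*d^3 - 6*d^2 - 8*d - 2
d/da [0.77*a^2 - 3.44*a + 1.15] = 1.54*a - 3.44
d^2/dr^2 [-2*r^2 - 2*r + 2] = -4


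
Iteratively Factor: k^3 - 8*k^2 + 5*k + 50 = (k - 5)*(k^2 - 3*k - 10) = (k - 5)^2*(k + 2)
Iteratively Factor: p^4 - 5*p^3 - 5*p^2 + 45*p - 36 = (p - 4)*(p^3 - p^2 - 9*p + 9) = (p - 4)*(p + 3)*(p^2 - 4*p + 3) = (p - 4)*(p - 3)*(p + 3)*(p - 1)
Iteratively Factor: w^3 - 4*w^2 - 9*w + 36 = (w + 3)*(w^2 - 7*w + 12) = (w - 3)*(w + 3)*(w - 4)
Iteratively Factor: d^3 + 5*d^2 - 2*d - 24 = (d - 2)*(d^2 + 7*d + 12) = (d - 2)*(d + 4)*(d + 3)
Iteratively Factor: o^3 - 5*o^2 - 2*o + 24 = (o - 4)*(o^2 - o - 6) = (o - 4)*(o + 2)*(o - 3)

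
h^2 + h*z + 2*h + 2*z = (h + 2)*(h + z)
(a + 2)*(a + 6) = a^2 + 8*a + 12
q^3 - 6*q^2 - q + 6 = (q - 6)*(q - 1)*(q + 1)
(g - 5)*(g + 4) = g^2 - g - 20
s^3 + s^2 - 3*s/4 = s*(s - 1/2)*(s + 3/2)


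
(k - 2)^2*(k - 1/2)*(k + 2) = k^4 - 5*k^3/2 - 3*k^2 + 10*k - 4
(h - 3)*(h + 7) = h^2 + 4*h - 21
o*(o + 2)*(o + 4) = o^3 + 6*o^2 + 8*o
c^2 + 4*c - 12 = (c - 2)*(c + 6)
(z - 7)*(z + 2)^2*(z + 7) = z^4 + 4*z^3 - 45*z^2 - 196*z - 196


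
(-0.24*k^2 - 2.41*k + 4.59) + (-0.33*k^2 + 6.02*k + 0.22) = -0.57*k^2 + 3.61*k + 4.81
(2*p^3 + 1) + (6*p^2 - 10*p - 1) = 2*p^3 + 6*p^2 - 10*p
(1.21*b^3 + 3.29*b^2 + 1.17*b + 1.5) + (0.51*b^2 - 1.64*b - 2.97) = 1.21*b^3 + 3.8*b^2 - 0.47*b - 1.47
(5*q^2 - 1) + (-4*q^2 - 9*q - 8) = q^2 - 9*q - 9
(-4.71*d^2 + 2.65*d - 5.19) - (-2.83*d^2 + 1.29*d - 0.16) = -1.88*d^2 + 1.36*d - 5.03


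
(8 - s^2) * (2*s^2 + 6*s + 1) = -2*s^4 - 6*s^3 + 15*s^2 + 48*s + 8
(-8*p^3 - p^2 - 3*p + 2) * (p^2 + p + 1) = -8*p^5 - 9*p^4 - 12*p^3 - 2*p^2 - p + 2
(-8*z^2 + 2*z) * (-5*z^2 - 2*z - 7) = 40*z^4 + 6*z^3 + 52*z^2 - 14*z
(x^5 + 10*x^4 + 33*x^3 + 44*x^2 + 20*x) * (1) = x^5 + 10*x^4 + 33*x^3 + 44*x^2 + 20*x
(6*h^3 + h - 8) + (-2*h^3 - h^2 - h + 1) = 4*h^3 - h^2 - 7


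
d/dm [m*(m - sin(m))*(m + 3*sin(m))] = 2*m^2*cos(m) + 3*m^2 + 4*m*sin(m) - 3*m*sin(2*m) - 3*sin(m)^2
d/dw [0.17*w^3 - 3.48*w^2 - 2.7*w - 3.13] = 0.51*w^2 - 6.96*w - 2.7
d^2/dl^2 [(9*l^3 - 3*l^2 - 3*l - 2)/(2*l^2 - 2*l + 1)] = 2*(-6*l^3 - 60*l^2 + 69*l - 13)/(8*l^6 - 24*l^5 + 36*l^4 - 32*l^3 + 18*l^2 - 6*l + 1)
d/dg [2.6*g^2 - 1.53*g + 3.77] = 5.2*g - 1.53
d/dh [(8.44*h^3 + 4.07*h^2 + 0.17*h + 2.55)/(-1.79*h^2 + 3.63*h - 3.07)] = (-15.1076*h^4 + 61.2744*h^3 - 62.654*h^2 - 15.8608*h - 9.7784)/(3.2041*h^4 - 12.9954*h^3 + 24.1675*h^2 - 22.2882*h + 9.4249)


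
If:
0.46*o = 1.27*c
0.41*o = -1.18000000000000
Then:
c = -1.04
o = -2.88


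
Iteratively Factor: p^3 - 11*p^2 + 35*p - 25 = (p - 5)*(p^2 - 6*p + 5) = (p - 5)*(p - 1)*(p - 5)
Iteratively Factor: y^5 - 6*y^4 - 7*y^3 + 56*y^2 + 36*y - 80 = (y - 4)*(y^4 - 2*y^3 - 15*y^2 - 4*y + 20) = (y - 4)*(y + 2)*(y^3 - 4*y^2 - 7*y + 10) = (y - 4)*(y - 1)*(y + 2)*(y^2 - 3*y - 10) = (y - 5)*(y - 4)*(y - 1)*(y + 2)*(y + 2)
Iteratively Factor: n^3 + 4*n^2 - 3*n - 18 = (n + 3)*(n^2 + n - 6) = (n + 3)^2*(n - 2)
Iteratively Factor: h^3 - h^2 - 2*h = (h)*(h^2 - h - 2) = h*(h - 2)*(h + 1)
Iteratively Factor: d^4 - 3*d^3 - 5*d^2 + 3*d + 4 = (d + 1)*(d^3 - 4*d^2 - d + 4) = (d - 4)*(d + 1)*(d^2 - 1) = (d - 4)*(d - 1)*(d + 1)*(d + 1)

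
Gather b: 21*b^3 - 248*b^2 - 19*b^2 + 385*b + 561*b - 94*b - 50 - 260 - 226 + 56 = 21*b^3 - 267*b^2 + 852*b - 480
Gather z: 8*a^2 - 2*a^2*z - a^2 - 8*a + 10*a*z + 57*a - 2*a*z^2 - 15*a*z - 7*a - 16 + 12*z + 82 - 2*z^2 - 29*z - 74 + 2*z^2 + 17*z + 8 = 7*a^2 - 2*a*z^2 + 42*a + z*(-2*a^2 - 5*a)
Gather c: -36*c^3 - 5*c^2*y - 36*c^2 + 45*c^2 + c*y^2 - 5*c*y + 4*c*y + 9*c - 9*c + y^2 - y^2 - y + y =-36*c^3 + c^2*(9 - 5*y) + c*(y^2 - y)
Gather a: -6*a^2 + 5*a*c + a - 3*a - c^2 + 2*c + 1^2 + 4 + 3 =-6*a^2 + a*(5*c - 2) - c^2 + 2*c + 8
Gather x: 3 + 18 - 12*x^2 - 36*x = -12*x^2 - 36*x + 21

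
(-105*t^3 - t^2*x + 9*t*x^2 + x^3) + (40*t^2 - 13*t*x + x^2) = -105*t^3 - t^2*x + 40*t^2 + 9*t*x^2 - 13*t*x + x^3 + x^2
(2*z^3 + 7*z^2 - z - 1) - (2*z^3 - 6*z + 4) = 7*z^2 + 5*z - 5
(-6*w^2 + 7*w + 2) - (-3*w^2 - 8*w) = -3*w^2 + 15*w + 2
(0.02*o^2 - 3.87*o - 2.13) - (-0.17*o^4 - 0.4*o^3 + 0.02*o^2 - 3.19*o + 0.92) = 0.17*o^4 + 0.4*o^3 - 0.68*o - 3.05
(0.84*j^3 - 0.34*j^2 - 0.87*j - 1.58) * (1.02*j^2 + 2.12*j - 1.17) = 0.8568*j^5 + 1.434*j^4 - 2.591*j^3 - 3.0582*j^2 - 2.3317*j + 1.8486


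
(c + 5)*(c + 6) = c^2 + 11*c + 30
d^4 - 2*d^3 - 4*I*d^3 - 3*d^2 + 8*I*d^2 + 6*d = d*(d - 2)*(d - 3*I)*(d - I)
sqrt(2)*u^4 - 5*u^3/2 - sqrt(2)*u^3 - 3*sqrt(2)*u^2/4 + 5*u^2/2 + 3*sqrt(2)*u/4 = u*(u - 1)*(u - 3*sqrt(2)/2)*(sqrt(2)*u + 1/2)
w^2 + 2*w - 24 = (w - 4)*(w + 6)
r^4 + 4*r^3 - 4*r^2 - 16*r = r*(r - 2)*(r + 2)*(r + 4)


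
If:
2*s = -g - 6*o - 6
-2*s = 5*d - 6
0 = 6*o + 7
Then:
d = 6/5 - 2*s/5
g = 1 - 2*s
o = -7/6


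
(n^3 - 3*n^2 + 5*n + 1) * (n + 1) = n^4 - 2*n^3 + 2*n^2 + 6*n + 1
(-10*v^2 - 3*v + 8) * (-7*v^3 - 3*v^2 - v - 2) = 70*v^5 + 51*v^4 - 37*v^3 - v^2 - 2*v - 16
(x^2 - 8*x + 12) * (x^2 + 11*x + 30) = x^4 + 3*x^3 - 46*x^2 - 108*x + 360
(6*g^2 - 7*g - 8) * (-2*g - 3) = -12*g^3 - 4*g^2 + 37*g + 24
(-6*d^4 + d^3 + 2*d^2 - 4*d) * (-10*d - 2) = 60*d^5 + 2*d^4 - 22*d^3 + 36*d^2 + 8*d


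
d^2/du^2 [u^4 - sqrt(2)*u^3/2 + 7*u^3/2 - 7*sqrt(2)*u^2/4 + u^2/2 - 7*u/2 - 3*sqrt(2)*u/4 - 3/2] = 12*u^2 - 3*sqrt(2)*u + 21*u - 7*sqrt(2)/2 + 1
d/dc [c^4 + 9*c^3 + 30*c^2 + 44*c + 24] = 4*c^3 + 27*c^2 + 60*c + 44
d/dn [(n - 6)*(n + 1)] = 2*n - 5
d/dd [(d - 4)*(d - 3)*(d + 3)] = 3*d^2 - 8*d - 9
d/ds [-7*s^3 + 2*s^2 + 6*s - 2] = -21*s^2 + 4*s + 6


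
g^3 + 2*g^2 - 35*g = g*(g - 5)*(g + 7)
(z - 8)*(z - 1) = z^2 - 9*z + 8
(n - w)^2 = n^2 - 2*n*w + w^2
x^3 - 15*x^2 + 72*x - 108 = (x - 6)^2*(x - 3)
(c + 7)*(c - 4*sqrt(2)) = c^2 - 4*sqrt(2)*c + 7*c - 28*sqrt(2)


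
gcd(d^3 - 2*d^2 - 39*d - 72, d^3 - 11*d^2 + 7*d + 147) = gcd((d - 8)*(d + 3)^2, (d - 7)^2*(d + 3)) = d + 3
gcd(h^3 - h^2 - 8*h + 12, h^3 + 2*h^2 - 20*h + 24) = h^2 - 4*h + 4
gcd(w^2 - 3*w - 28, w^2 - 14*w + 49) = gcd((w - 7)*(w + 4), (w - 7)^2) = w - 7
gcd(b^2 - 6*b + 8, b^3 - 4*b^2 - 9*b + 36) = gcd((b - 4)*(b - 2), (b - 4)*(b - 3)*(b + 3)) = b - 4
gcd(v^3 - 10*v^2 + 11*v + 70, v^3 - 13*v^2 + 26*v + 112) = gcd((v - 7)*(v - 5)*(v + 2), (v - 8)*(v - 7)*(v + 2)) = v^2 - 5*v - 14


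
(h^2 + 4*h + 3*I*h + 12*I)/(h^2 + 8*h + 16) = (h + 3*I)/(h + 4)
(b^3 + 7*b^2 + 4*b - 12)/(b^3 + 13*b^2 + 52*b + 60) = (b - 1)/(b + 5)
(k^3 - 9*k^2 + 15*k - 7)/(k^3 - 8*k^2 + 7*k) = (k - 1)/k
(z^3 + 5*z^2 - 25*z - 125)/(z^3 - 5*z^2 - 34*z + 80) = (z^2 - 25)/(z^2 - 10*z + 16)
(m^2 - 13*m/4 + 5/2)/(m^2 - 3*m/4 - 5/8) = 2*(m - 2)/(2*m + 1)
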